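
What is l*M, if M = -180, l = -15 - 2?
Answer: 3060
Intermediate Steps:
l = -17
l*M = -17*(-180) = 3060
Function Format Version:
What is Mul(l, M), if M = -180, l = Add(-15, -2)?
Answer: 3060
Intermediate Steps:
l = -17
Mul(l, M) = Mul(-17, -180) = 3060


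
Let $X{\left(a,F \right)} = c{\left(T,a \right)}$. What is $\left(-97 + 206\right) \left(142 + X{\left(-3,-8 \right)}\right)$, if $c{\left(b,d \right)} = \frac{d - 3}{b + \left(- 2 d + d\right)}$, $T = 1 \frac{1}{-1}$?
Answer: $15151$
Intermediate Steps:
$T = -1$ ($T = 1 \left(-1\right) = -1$)
$c{\left(b,d \right)} = \frac{-3 + d}{b - d}$
$X{\left(a,F \right)} = \frac{-3 + a}{-1 - a}$
$\left(-97 + 206\right) \left(142 + X{\left(-3,-8 \right)}\right) = \left(-97 + 206\right) \left(142 + \frac{3 - -3}{1 - 3}\right) = 109 \left(142 + \frac{3 + 3}{-2}\right) = 109 \left(142 - 3\right) = 109 \cdot 139 = 15151$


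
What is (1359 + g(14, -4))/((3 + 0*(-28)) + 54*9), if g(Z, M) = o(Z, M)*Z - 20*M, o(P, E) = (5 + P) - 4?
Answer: 1649/489 ≈ 3.3722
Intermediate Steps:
o(P, E) = 1 + P
g(Z, M) = -20*M + Z*(1 + Z) (g(Z, M) = (1 + Z)*Z - 20*M = Z*(1 + Z) - 20*M = -20*M + Z*(1 + Z))
(1359 + g(14, -4))/((3 + 0*(-28)) + 54*9) = (1359 + (-20*(-4) + 14*(1 + 14)))/((3 + 0*(-28)) + 54*9) = (1359 + (80 + 14*15))/((3 + 0) + 486) = (1359 + (80 + 210))/(3 + 486) = (1359 + 290)/489 = 1649*(1/489) = 1649/489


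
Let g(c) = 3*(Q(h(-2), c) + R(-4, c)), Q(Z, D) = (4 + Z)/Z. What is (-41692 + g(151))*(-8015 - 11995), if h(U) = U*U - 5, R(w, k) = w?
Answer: 834677130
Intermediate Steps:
h(U) = -5 + U**2 (h(U) = U**2 - 5 = -5 + U**2)
Q(Z, D) = (4 + Z)/Z
g(c) = -21 (g(c) = 3*((4 + (-5 + (-2)**2))/(-5 + (-2)**2) - 4) = 3*((4 + (-5 + 4))/(-5 + 4) - 4) = 3*((4 - 1)/(-1) - 4) = 3*(-1*3 - 4) = 3*(-3 - 4) = 3*(-7) = -21)
(-41692 + g(151))*(-8015 - 11995) = (-41692 - 21)*(-8015 - 11995) = -41713*(-20010) = 834677130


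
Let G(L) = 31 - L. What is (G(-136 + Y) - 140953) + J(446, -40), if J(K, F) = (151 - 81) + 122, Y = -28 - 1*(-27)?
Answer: -140593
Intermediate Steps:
Y = -1 (Y = -28 + 27 = -1)
J(K, F) = 192 (J(K, F) = 70 + 122 = 192)
(G(-136 + Y) - 140953) + J(446, -40) = ((31 - (-136 - 1)) - 140953) + 192 = ((31 - 1*(-137)) - 140953) + 192 = ((31 + 137) - 140953) + 192 = (168 - 140953) + 192 = -140785 + 192 = -140593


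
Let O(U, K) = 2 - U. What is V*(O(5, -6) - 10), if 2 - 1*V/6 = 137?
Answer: 10530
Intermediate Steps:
V = -810 (V = 12 - 6*137 = 12 - 822 = -810)
V*(O(5, -6) - 10) = -810*((2 - 1*5) - 10) = -810*((2 - 5) - 10) = -810*(-3 - 10) = -810*(-13) = 10530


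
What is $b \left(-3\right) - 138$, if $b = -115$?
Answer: $207$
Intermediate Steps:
$b \left(-3\right) - 138 = \left(-115\right) \left(-3\right) - 138 = 345 - 138 = 207$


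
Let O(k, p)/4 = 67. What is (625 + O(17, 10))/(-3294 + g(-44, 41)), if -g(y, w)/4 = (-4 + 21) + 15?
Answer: -893/3422 ≈ -0.26096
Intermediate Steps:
O(k, p) = 268 (O(k, p) = 4*67 = 268)
g(y, w) = -128 (g(y, w) = -4*((-4 + 21) + 15) = -4*(17 + 15) = -4*32 = -128)
(625 + O(17, 10))/(-3294 + g(-44, 41)) = (625 + 268)/(-3294 - 128) = 893/(-3422) = 893*(-1/3422) = -893/3422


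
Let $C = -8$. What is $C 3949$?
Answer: $-31592$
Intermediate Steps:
$C 3949 = \left(-8\right) 3949 = -31592$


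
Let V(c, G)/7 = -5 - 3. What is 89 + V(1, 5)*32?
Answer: -1703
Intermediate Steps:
V(c, G) = -56 (V(c, G) = 7*(-5 - 3) = 7*(-8) = -56)
89 + V(1, 5)*32 = 89 - 56*32 = 89 - 1792 = -1703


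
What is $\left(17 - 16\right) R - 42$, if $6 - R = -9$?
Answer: $-27$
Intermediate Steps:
$R = 15$ ($R = 6 - -9 = 6 + 9 = 15$)
$\left(17 - 16\right) R - 42 = \left(17 - 16\right) 15 - 42 = 1 \cdot 15 - 42 = 15 - 42 = -27$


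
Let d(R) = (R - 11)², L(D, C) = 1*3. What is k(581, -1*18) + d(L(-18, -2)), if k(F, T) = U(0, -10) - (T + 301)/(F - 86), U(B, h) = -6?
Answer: 28427/495 ≈ 57.428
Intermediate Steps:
L(D, C) = 3
d(R) = (-11 + R)²
k(F, T) = -6 - (301 + T)/(-86 + F) (k(F, T) = -6 - (T + 301)/(F - 86) = -6 - (301 + T)/(-86 + F))
k(581, -1*18) + d(L(-18, -2)) = (215 - (-1)*18 - 6*581)/(-86 + 581) + (-11 + 3)² = (215 - 1*(-18) - 3486)/495 + (-8)² = (215 + 18 - 3486)/495 + 64 = (1/495)*(-3253) + 64 = -3253/495 + 64 = 28427/495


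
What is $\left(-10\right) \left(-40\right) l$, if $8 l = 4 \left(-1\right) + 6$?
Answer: $100$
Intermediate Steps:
$l = \frac{1}{4}$ ($l = \frac{4 \left(-1\right) + 6}{8} = \frac{-4 + 6}{8} = \frac{1}{8} \cdot 2 = \frac{1}{4} \approx 0.25$)
$\left(-10\right) \left(-40\right) l = \left(-10\right) \left(-40\right) \frac{1}{4} = 400 \cdot \frac{1}{4} = 100$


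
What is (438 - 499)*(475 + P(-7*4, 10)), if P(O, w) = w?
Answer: -29585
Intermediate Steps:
(438 - 499)*(475 + P(-7*4, 10)) = (438 - 499)*(475 + 10) = -61*485 = -29585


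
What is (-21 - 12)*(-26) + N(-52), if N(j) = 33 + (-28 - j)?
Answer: 915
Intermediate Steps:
N(j) = 5 - j
(-21 - 12)*(-26) + N(-52) = (-21 - 12)*(-26) + (5 - 1*(-52)) = -33*(-26) + (5 + 52) = 858 + 57 = 915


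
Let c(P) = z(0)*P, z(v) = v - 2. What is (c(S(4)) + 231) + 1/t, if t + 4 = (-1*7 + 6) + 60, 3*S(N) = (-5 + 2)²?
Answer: 12376/55 ≈ 225.02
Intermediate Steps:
S(N) = 3 (S(N) = (-5 + 2)²/3 = (⅓)*(-3)² = (⅓)*9 = 3)
t = 55 (t = -4 + ((-1*7 + 6) + 60) = -4 + ((-7 + 6) + 60) = -4 + (-1 + 60) = -4 + 59 = 55)
z(v) = -2 + v
c(P) = -2*P (c(P) = (-2 + 0)*P = -2*P)
(c(S(4)) + 231) + 1/t = (-2*3 + 231) + 1/55 = (-6 + 231) + 1/55 = 225 + 1/55 = 12376/55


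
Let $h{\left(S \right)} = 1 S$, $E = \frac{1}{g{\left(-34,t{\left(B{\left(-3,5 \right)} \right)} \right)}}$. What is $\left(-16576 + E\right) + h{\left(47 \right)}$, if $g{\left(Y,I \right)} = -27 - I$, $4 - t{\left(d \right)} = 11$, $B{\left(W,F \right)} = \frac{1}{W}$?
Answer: $- \frac{330581}{20} \approx -16529.0$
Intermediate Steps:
$t{\left(d \right)} = -7$ ($t{\left(d \right)} = 4 - 11 = -7$)
$E = - \frac{1}{20}$ ($E = \frac{1}{-27 - -7} = \frac{1}{-27 + 7} = \frac{1}{-20} = - \frac{1}{20} \approx -0.05$)
$h{\left(S \right)} = S$
$\left(-16576 + E\right) + h{\left(47 \right)} = \left(-16576 - \frac{1}{20}\right) + 47 = - \frac{331521}{20} + 47 = - \frac{330581}{20}$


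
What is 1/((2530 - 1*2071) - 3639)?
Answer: -1/3180 ≈ -0.00031447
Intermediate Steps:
1/((2530 - 1*2071) - 3639) = 1/((2530 - 2071) - 3639) = 1/(459 - 3639) = 1/(-3180) = -1/3180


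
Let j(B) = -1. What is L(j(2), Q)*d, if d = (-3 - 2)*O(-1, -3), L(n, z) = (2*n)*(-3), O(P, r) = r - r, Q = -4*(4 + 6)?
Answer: 0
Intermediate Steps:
Q = -40 (Q = -4*10 = -40)
O(P, r) = 0
L(n, z) = -6*n
d = 0 (d = (-3 - 2)*0 = -5*0 = 0)
L(j(2), Q)*d = -6*(-1)*0 = 6*0 = 0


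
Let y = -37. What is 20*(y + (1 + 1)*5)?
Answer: -540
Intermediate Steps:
20*(y + (1 + 1)*5) = 20*(-37 + (1 + 1)*5) = 20*(-37 + 2*5) = 20*(-37 + 10) = 20*(-27) = -540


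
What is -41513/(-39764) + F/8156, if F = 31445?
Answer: 99309938/20269699 ≈ 4.8994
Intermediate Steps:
-41513/(-39764) + F/8156 = -41513/(-39764) + 31445/8156 = -41513*(-1/39764) + 31445*(1/8156) = 41513/39764 + 31445/8156 = 99309938/20269699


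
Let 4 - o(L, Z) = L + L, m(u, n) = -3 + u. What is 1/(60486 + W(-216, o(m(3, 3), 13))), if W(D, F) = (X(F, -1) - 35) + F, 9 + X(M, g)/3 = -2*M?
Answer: 1/60404 ≈ 1.6555e-5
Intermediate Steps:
X(M, g) = -27 - 6*M (X(M, g) = -27 + 3*(-2*M) = -27 - 6*M)
o(L, Z) = 4 - 2*L (o(L, Z) = 4 - (L + L) = 4 - 2*L)
W(D, F) = -62 - 5*F (W(D, F) = ((-27 - 6*F) - 35) + F = (-62 - 6*F) + F = -62 - 5*F)
1/(60486 + W(-216, o(m(3, 3), 13))) = 1/(60486 + (-62 - 5*(4 - 2*(-3 + 3)))) = 1/(60486 + (-62 - 5*(4 - 2*0))) = 1/(60486 + (-62 - 5*(4 + 0))) = 1/(60486 + (-62 - 5*4)) = 1/(60486 + (-62 - 20)) = 1/(60486 - 82) = 1/60404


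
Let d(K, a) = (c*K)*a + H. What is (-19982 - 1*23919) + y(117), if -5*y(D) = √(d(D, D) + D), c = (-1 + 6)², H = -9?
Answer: -43901 - 3*√38037/5 ≈ -44018.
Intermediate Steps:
c = 25 (c = 5² = 25)
d(K, a) = -9 + 25*K*a (d(K, a) = (25*K)*a - 9 = 25*K*a - 9 = -9 + 25*K*a)
y(D) = -√(-9 + D + 25*D²)/5 (y(D) = -√((-9 + 25*D*D) + D)/5 = -√((-9 + 25*D²) + D)/5 = -√(-9 + D + 25*D²)/5)
(-19982 - 1*23919) + y(117) = (-19982 - 1*23919) - √(-9 + 117 + 25*117²)/5 = (-19982 - 23919) - √(-9 + 117 + 25*13689)/5 = -43901 - √(-9 + 117 + 342225)/5 = -43901 - 3*√38037/5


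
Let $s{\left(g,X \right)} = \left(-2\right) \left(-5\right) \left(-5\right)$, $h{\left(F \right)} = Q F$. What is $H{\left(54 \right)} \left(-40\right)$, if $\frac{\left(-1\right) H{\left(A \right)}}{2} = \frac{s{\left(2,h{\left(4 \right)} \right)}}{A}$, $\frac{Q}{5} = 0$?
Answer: $- \frac{2000}{27} \approx -74.074$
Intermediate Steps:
$Q = 0$ ($Q = 5 \cdot 0 = 0$)
$h{\left(F \right)} = 0$ ($h{\left(F \right)} = 0 F = 0$)
$s{\left(g,X \right)} = -50$ ($s{\left(g,X \right)} = 10 \left(-5\right) = -50$)
$H{\left(A \right)} = \frac{100}{A}$ ($H{\left(A \right)} = - 2 \left(- \frac{50}{A}\right) = \frac{100}{A}$)
$H{\left(54 \right)} \left(-40\right) = \frac{100}{54} \left(-40\right) = 100 \cdot \frac{1}{54} \left(-40\right) = \frac{50}{27} \left(-40\right) = - \frac{2000}{27}$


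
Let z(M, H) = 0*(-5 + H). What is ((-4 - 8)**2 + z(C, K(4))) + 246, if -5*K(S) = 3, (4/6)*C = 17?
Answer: 390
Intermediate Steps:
C = 51/2 (C = (3/2)*17 = 51/2 ≈ 25.500)
K(S) = -3/5 (K(S) = -1/5*3 = -3/5)
z(M, H) = 0
((-4 - 8)**2 + z(C, K(4))) + 246 = ((-4 - 8)**2 + 0) + 246 = ((-12)**2 + 0) + 246 = (144 + 0) + 246 = 144 + 246 = 390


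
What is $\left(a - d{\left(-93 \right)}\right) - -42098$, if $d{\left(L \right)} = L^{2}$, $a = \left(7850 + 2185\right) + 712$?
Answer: $44196$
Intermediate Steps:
$a = 10747$ ($a = 10035 + 712 = 10747$)
$\left(a - d{\left(-93 \right)}\right) - -42098 = \left(10747 - \left(-93\right)^{2}\right) - -42098 = \left(10747 - 8649\right) + 42098 = 2098 + 42098 = 44196$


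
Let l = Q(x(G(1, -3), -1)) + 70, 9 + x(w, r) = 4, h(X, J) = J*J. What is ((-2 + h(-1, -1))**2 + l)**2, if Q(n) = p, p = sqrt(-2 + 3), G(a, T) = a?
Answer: 5184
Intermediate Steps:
h(X, J) = J**2
x(w, r) = -5 (x(w, r) = -9 + 4 = -5)
p = 1 (p = sqrt(1) = 1)
Q(n) = 1
l = 71 (l = 1 + 70 = 71)
((-2 + h(-1, -1))**2 + l)**2 = ((-2 + (-1)**2)**2 + 71)**2 = ((-2 + 1)**2 + 71)**2 = ((-1)**2 + 71)**2 = (1 + 71)**2 = 72**2 = 5184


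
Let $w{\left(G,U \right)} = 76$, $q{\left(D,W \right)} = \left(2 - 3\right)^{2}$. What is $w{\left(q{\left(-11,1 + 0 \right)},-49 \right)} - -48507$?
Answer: $48583$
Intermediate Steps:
$q{\left(D,W \right)} = 1$ ($q{\left(D,W \right)} = \left(-1\right)^{2} = 1$)
$w{\left(q{\left(-11,1 + 0 \right)},-49 \right)} - -48507 = 76 - -48507 = 76 + 48507 = 48583$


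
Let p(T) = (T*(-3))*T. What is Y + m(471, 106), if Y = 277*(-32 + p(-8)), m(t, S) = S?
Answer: -61942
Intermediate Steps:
p(T) = -3*T² (p(T) = (-3*T)*T = -3*T²)
Y = -62048 (Y = 277*(-32 - 3*(-8)²) = 277*(-32 - 3*64) = 277*(-32 - 192) = 277*(-224) = -62048)
Y + m(471, 106) = -62048 + 106 = -61942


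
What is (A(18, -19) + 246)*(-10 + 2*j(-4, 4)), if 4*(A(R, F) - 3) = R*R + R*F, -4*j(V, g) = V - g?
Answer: -1467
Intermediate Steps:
j(V, g) = -V/4 + g/4 (j(V, g) = -(V - g)/4 = -V/4 + g/4)
A(R, F) = 3 + R²/4 + F*R/4 (A(R, F) = 3 + (R*R + R*F)/4 = 3 + (R² + F*R)/4 = 3 + (R²/4 + F*R/4) = 3 + R²/4 + F*R/4)
(A(18, -19) + 246)*(-10 + 2*j(-4, 4)) = ((3 + (¼)*18² + (¼)*(-19)*18) + 246)*(-10 + 2*(-¼*(-4) + (¼)*4)) = ((3 + (¼)*324 - 171/2) + 246)*(-10 + 2*(1 + 1)) = ((3 + 81 - 171/2) + 246)*(-10 + 2*2) = (-3/2 + 246)*(-10 + 4) = (489/2)*(-6) = -1467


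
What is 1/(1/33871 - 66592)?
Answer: -33871/2255537631 ≈ -1.5017e-5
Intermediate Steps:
1/(1/33871 - 66592) = 1/(-2255537631/33871) = -33871/2255537631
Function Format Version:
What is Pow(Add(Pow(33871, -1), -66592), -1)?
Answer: Rational(-33871, 2255537631) ≈ -1.5017e-5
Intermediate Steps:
Pow(Add(Pow(33871, -1), -66592), -1) = Pow(Add(Rational(1, 33871), -66592), -1) = Pow(Rational(-2255537631, 33871), -1) = Rational(-33871, 2255537631)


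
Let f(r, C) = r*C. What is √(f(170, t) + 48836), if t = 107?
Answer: √67026 ≈ 258.89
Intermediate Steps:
f(r, C) = C*r
√(f(170, t) + 48836) = √(107*170 + 48836) = √(18190 + 48836) = √67026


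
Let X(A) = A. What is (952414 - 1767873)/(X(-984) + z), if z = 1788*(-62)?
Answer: 815459/111840 ≈ 7.2913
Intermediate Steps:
z = -110856
(952414 - 1767873)/(X(-984) + z) = (952414 - 1767873)/(-984 - 110856) = -815459/(-111840) = -815459*(-1/111840) = 815459/111840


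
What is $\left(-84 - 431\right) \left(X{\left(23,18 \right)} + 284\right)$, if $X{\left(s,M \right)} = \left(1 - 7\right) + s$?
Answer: $-155015$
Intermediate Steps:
$X{\left(s,M \right)} = -6 + s$
$\left(-84 - 431\right) \left(X{\left(23,18 \right)} + 284\right) = \left(-84 - 431\right) \left(\left(-6 + 23\right) + 284\right) = - 515 \left(17 + 284\right) = \left(-515\right) 301 = -155015$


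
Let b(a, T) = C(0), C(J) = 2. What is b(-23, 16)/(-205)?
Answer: -2/205 ≈ -0.0097561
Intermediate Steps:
b(a, T) = 2
b(-23, 16)/(-205) = 2/(-205) = 2*(-1/205) = -2/205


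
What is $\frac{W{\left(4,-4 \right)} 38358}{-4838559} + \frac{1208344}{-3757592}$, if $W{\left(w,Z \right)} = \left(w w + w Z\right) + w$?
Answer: $- \frac{14085917965}{39871339013} \approx -0.35328$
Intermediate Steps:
$W{\left(w,Z \right)} = w + w^{2} + Z w$ ($W{\left(w,Z \right)} = \left(w^{2} + Z w\right) + w = w + w^{2} + Z w$)
$\frac{W{\left(4,-4 \right)} 38358}{-4838559} + \frac{1208344}{-3757592} = \frac{4 \left(1 - 4 + 4\right) 38358}{-4838559} + \frac{1208344}{-3757592} = 4 \cdot 1 \cdot 38358 \left(- \frac{1}{4838559}\right) + 1208344 \left(- \frac{1}{3757592}\right) = 4 \cdot 38358 \left(- \frac{1}{4838559}\right) - \frac{151043}{469699} = 153432 \left(- \frac{1}{4838559}\right) - \frac{151043}{469699} = - \frac{51144}{1612853} - \frac{151043}{469699} = - \frac{14085917965}{39871339013}$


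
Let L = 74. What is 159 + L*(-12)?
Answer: -729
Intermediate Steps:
159 + L*(-12) = 159 + 74*(-12) = 159 - 888 = -729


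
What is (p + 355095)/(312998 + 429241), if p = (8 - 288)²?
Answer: 433495/742239 ≈ 0.58404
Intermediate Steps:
p = 78400 (p = (-280)² = 78400)
(p + 355095)/(312998 + 429241) = (78400 + 355095)/(312998 + 429241) = 433495/742239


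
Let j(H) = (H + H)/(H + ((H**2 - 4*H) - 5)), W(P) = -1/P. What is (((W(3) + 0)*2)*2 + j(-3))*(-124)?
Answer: 8680/39 ≈ 222.56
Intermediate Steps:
j(H) = 2*H/(-5 + H**2 - 3*H) (j(H) = (2*H)/(H + (-5 + H**2 - 4*H)) = (2*H)/(-5 + H**2 - 3*H) = 2*H/(-5 + H**2 - 3*H))
(((W(3) + 0)*2)*2 + j(-3))*(-124) = (((-1/3 + 0)*2)*2 + 2*(-3)/(-5 + (-3)**2 - 3*(-3)))*(-124) = (((-1*1/3 + 0)*2)*2 + 2*(-3)/(-5 + 9 + 9))*(-124) = (((-1/3 + 0)*2)*2 + 2*(-3)/13)*(-124) = (-1/3*2*2 + 2*(-3)*(1/13))*(-124) = (-2/3*2 - 6/13)*(-124) = (-4/3 - 6/13)*(-124) = -70/39*(-124) = 8680/39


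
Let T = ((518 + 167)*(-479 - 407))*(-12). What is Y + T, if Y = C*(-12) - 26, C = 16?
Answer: 7282702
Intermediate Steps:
Y = -218 (Y = 16*(-12) - 26 = -192 - 26 = -218)
T = 7282920 (T = (685*(-886))*(-12) = -606910*(-12) = 7282920)
Y + T = -218 + 7282920 = 7282702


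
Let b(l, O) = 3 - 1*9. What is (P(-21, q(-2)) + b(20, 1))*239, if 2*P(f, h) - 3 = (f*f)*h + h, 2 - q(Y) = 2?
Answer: -2151/2 ≈ -1075.5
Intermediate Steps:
b(l, O) = -6 (b(l, O) = 3 - 9 = -6)
q(Y) = 0 (q(Y) = 2 - 1*2 = 2 - 2 = 0)
P(f, h) = 3/2 + h/2 + h*f²/2 (P(f, h) = 3/2 + ((f*f)*h + h)/2 = 3/2 + (f²*h + h)/2 = 3/2 + (h*f² + h)/2 = 3/2 + (h + h*f²)/2 = 3/2 + (h/2 + h*f²/2) = 3/2 + h/2 + h*f²/2)
(P(-21, q(-2)) + b(20, 1))*239 = ((3/2 + (½)*0 + (½)*0*(-21)²) - 6)*239 = ((3/2 + 0 + (½)*0*441) - 6)*239 = ((3/2 + 0 + 0) - 6)*239 = (3/2 - 6)*239 = -9/2*239 = -2151/2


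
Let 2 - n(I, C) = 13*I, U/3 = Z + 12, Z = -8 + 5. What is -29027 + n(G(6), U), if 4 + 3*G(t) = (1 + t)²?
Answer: -29220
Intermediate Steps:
Z = -3
G(t) = -4/3 + (1 + t)²/3
U = 27 (U = 3*(-3 + 12) = 3*9 = 27)
n(I, C) = 2 - 13*I
-29027 + n(G(6), U) = -29027 + (2 - 13*(-4/3 + (1 + 6)²/3)) = -29027 + (2 - 13*(-4/3 + (⅓)*7²)) = -29027 + (2 - 13*(-4/3 + (⅓)*49)) = -29027 + (2 - 13*(-4/3 + 49/3)) = -29027 + (2 - 13*15) = -29027 + (2 - 195) = -29027 - 193 = -29220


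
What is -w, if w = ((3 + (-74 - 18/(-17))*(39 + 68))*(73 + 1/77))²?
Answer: -11346517643361156/34969 ≈ -3.2447e+11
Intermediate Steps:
w = 11346517643361156/34969 (w = ((3 + (-74 - 18*(-1/17))*107)*(73 + 1/77))² = ((3 + (-74 + 18/17)*107)*(5622/77))² = ((3 - 1240/17*107)*(5622/77))² = ((3 - 132680/17)*(5622/77))² = (-132629/17*5622/77)² = (-106520034/187)² = 11346517643361156/34969 ≈ 3.2447e+11)
-w = -1*11346517643361156/34969 = -11346517643361156/34969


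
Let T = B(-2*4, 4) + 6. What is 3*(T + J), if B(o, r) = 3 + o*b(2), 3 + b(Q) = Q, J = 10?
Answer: 81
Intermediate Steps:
b(Q) = -3 + Q
B(o, r) = 3 - o (B(o, r) = 3 + o*(-3 + 2) = 3 + o*(-1) = 3 - o)
T = 17 (T = (3 - (-2)*4) + 6 = (3 - 1*(-8)) + 6 = (3 + 8) + 6 = 11 + 6 = 17)
3*(T + J) = 3*(17 + 10) = 3*27 = 81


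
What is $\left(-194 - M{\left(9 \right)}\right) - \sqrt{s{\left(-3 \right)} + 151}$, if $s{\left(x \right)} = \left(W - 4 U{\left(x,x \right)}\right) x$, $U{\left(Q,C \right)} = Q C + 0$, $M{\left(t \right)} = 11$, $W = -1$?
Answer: $-205 - \sqrt{262} \approx -221.19$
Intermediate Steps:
$U{\left(Q,C \right)} = C Q$ ($U{\left(Q,C \right)} = C Q + 0 = C Q$)
$s{\left(x \right)} = x \left(-1 - 4 x^{2}\right)$ ($s{\left(x \right)} = \left(-1 - 4 x x\right) x = \left(-1 - 4 x^{2}\right) x = x \left(-1 - 4 x^{2}\right)$)
$\left(-194 - M{\left(9 \right)}\right) - \sqrt{s{\left(-3 \right)} + 151} = \left(-194 - 11\right) - \sqrt{\left(\left(-1\right) \left(-3\right) - 4 \left(-3\right)^{3}\right) + 151} = \left(-194 - 11\right) - \sqrt{\left(3 - -108\right) + 151} = -205 - \sqrt{\left(3 + 108\right) + 151} = -205 - \sqrt{111 + 151} = -205 - \sqrt{262}$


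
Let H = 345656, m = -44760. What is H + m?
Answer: 300896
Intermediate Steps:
H + m = 345656 - 44760 = 300896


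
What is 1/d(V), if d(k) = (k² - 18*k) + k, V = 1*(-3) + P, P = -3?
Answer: 1/138 ≈ 0.0072464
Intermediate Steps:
V = -6 (V = 1*(-3) - 3 = -3 - 3 = -6)
d(k) = k² - 17*k
1/d(V) = 1/(-6*(-17 - 6)) = 1/(-6*(-23)) = 1/138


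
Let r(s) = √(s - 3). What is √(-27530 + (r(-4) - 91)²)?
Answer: √(-27530 + (-91 + I*√7)²) ≈ 1.735 - 138.78*I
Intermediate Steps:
r(s) = √(-3 + s)
√(-27530 + (r(-4) - 91)²) = √(-27530 + (√(-3 - 4) - 91)²) = √(-27530 + (√(-7) - 91)²) = √(-27530 + (I*√7 - 91)²) = √(-27530 + (-91 + I*√7)²)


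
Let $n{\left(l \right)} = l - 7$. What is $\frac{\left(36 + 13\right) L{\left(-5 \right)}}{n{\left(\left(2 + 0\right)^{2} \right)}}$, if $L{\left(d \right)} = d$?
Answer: $\frac{245}{3} \approx 81.667$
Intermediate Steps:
$n{\left(l \right)} = -7 + l$ ($n{\left(l \right)} = l - 7 = -7 + l$)
$\frac{\left(36 + 13\right) L{\left(-5 \right)}}{n{\left(\left(2 + 0\right)^{2} \right)}} = \frac{\left(36 + 13\right) \left(-5\right)}{-7 + \left(2 + 0\right)^{2}} = \frac{49 \left(-5\right)}{-7 + 2^{2}} = - \frac{245}{-7 + 4} = - \frac{245}{-3} = \left(-245\right) \left(- \frac{1}{3}\right) = \frac{245}{3}$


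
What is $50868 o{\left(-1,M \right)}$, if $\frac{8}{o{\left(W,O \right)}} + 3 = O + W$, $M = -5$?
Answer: $-45216$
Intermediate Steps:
$o{\left(W,O \right)} = \frac{8}{-3 + O + W}$ ($o{\left(W,O \right)} = \frac{8}{-3 + \left(O + W\right)} = \frac{8}{-3 + O + W}$)
$50868 o{\left(-1,M \right)} = 50868 \frac{8}{-3 - 5 - 1} = 50868 \frac{8}{-9} = 50868 \cdot 8 \left(- \frac{1}{9}\right) = 50868 \left(- \frac{8}{9}\right) = -45216$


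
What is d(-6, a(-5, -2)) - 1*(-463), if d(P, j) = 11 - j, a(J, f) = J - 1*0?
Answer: 479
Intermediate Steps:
a(J, f) = J (a(J, f) = J + 0 = J)
d(-6, a(-5, -2)) - 1*(-463) = (11 - 1*(-5)) - 1*(-463) = (11 + 5) + 463 = 16 + 463 = 479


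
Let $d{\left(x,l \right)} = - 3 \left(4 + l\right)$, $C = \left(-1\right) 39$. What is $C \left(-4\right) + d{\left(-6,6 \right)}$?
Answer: $126$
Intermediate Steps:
$C = -39$
$d{\left(x,l \right)} = -12 - 3 l$
$C \left(-4\right) + d{\left(-6,6 \right)} = \left(-39\right) \left(-4\right) - 30 = 156 - 30 = 126$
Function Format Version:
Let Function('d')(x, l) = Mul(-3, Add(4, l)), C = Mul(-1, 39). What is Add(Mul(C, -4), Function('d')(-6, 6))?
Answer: 126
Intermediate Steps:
C = -39
Function('d')(x, l) = Add(-12, Mul(-3, l))
Add(Mul(C, -4), Function('d')(-6, 6)) = Add(Mul(-39, -4), Add(-12, Mul(-3, 6))) = Add(156, Add(-12, -18)) = Add(156, -30) = 126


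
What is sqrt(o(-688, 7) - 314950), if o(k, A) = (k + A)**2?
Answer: sqrt(148811) ≈ 385.76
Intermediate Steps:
o(k, A) = (A + k)**2
sqrt(o(-688, 7) - 314950) = sqrt((7 - 688)**2 - 314950) = sqrt((-681)**2 - 314950) = sqrt(463761 - 314950) = sqrt(148811)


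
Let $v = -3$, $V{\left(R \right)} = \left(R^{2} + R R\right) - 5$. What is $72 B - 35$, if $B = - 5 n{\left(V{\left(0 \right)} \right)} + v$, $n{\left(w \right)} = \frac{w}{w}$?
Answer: $-611$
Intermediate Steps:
$V{\left(R \right)} = -5 + 2 R^{2}$ ($V{\left(R \right)} = \left(R^{2} + R^{2}\right) - 5 = 2 R^{2} - 5 = -5 + 2 R^{2}$)
$n{\left(w \right)} = 1$
$B = -8$ ($B = \left(-5\right) 1 - 3 = -5 - 3 = -8$)
$72 B - 35 = 72 \left(-8\right) - 35 = -576 - 35 = -611$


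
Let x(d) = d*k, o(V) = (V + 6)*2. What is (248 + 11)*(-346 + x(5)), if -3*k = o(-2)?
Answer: -279202/3 ≈ -93067.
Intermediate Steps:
o(V) = 12 + 2*V (o(V) = (6 + V)*2 = 12 + 2*V)
k = -8/3 (k = -(12 + 2*(-2))/3 = -(12 - 4)/3 = -⅓*8 = -8/3 ≈ -2.6667)
x(d) = -8*d/3 (x(d) = d*(-8/3) = -8*d/3)
(248 + 11)*(-346 + x(5)) = (248 + 11)*(-346 - 8/3*5) = 259*(-346 - 40/3) = 259*(-1078/3) = -279202/3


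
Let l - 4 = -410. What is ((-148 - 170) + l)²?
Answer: 524176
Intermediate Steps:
l = -406 (l = 4 - 410 = -406)
((-148 - 170) + l)² = ((-148 - 170) - 406)² = (-318 - 406)² = (-724)² = 524176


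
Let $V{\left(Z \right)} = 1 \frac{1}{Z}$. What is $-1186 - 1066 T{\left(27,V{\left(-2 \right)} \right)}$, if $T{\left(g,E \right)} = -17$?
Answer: $16936$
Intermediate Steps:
$V{\left(Z \right)} = \frac{1}{Z}$
$-1186 - 1066 T{\left(27,V{\left(-2 \right)} \right)} = -1186 - -18122 = -1186 + 18122 = 16936$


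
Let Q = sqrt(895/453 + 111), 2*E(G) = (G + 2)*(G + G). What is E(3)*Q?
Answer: 5*sqrt(23183634)/151 ≈ 159.44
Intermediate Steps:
E(G) = G*(2 + G) (E(G) = ((G + 2)*(G + G))/2 = ((2 + G)*(2*G))/2 = (2*G*(2 + G))/2 = G*(2 + G))
Q = sqrt(23183634)/453 (Q = sqrt(895*(1/453) + 111) = sqrt(895/453 + 111) = sqrt(51178/453) = sqrt(23183634)/453 ≈ 10.629)
E(3)*Q = (3*(2 + 3))*(sqrt(23183634)/453) = (3*5)*(sqrt(23183634)/453) = 15*(sqrt(23183634)/453) = 5*sqrt(23183634)/151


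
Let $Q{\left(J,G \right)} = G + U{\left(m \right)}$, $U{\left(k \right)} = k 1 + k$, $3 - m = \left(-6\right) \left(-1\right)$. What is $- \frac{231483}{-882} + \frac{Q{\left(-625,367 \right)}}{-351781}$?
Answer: $\frac{3877666801}{14774802} \approx 262.45$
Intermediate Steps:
$m = -3$ ($m = 3 - \left(-6\right) \left(-1\right) = 3 - 6 = -3$)
$U{\left(k \right)} = 2 k$ ($U{\left(k \right)} = k + k = 2 k$)
$Q{\left(J,G \right)} = -6 + G$ ($Q{\left(J,G \right)} = G + 2 \left(-3\right) = G - 6 = -6 + G$)
$- \frac{231483}{-882} + \frac{Q{\left(-625,367 \right)}}{-351781} = - \frac{231483}{-882} + \frac{-6 + 367}{-351781} = \left(-231483\right) \left(- \frac{1}{882}\right) + 361 \left(- \frac{1}{351781}\right) = \frac{11023}{42} - \frac{361}{351781} = \frac{3877666801}{14774802}$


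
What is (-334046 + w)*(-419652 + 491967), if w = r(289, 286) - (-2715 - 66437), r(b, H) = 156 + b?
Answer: -19123629435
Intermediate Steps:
w = 69597 (w = (156 + 289) - (-2715 - 66437) = 445 - 1*(-69152) = 445 + 69152 = 69597)
(-334046 + w)*(-419652 + 491967) = (-334046 + 69597)*(-419652 + 491967) = -264449*72315 = -19123629435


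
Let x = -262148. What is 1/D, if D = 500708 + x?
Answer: 1/238560 ≈ 4.1918e-6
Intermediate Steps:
D = 238560 (D = 500708 - 262148 = 238560)
1/D = 1/238560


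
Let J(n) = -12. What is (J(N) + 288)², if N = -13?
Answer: 76176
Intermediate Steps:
(J(N) + 288)² = (-12 + 288)² = 276² = 76176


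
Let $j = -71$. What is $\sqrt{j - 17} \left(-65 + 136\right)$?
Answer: $142 i \sqrt{22} \approx 666.04 i$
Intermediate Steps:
$\sqrt{j - 17} \left(-65 + 136\right) = \sqrt{-71 - 17} \left(-65 + 136\right) = \sqrt{-88} \cdot 71 = 2 i \sqrt{22} \cdot 71 = 142 i \sqrt{22}$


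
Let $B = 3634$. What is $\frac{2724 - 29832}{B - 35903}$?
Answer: $\frac{27108}{32269} \approx 0.84006$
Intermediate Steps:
$\frac{2724 - 29832}{B - 35903} = \frac{2724 - 29832}{3634 - 35903} = - \frac{27108}{-32269} = \left(-27108\right) \left(- \frac{1}{32269}\right) = \frac{27108}{32269}$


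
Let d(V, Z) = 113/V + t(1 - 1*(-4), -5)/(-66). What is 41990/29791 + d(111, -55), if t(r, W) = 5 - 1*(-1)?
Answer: 84993202/36374811 ≈ 2.3366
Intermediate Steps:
t(r, W) = 6 (t(r, W) = 5 + 1 = 6)
d(V, Z) = -1/11 + 113/V (d(V, Z) = 113/V + 6/(-66) = 113/V + 6*(-1/66) = 113/V - 1/11 = -1/11 + 113/V)
41990/29791 + d(111, -55) = 41990/29791 + (1/11)*(1243 - 1*111)/111 = 41990*(1/29791) + (1/11)*(1/111)*(1243 - 111) = 41990/29791 + (1/11)*(1/111)*1132 = 41990/29791 + 1132/1221 = 84993202/36374811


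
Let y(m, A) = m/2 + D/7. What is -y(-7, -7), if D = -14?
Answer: 11/2 ≈ 5.5000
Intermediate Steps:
y(m, A) = -2 + m/2 (y(m, A) = m/2 - 14/7 = m*(½) - 14*⅐ = m/2 - 2 = -2 + m/2)
-y(-7, -7) = -(-2 + (½)*(-7)) = -(-2 - 7/2) = -1*(-11/2) = 11/2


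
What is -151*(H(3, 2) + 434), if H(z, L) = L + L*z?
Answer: -66742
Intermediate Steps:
-151*(H(3, 2) + 434) = -151*(2*(1 + 3) + 434) = -151*(2*4 + 434) = -151*(8 + 434) = -151*442 = -66742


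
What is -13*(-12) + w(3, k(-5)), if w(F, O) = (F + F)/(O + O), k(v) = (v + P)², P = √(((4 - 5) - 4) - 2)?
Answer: 3*(520*√7 + 937*I)/(2*(5*√7 + 9*I)) ≈ 156.05 + 0.077512*I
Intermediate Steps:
P = I*√7 (P = √((-1 - 4) - 2) = √(-5 - 2) = √(-7) = I*√7 ≈ 2.6458*I)
k(v) = (v + I*√7)²
w(F, O) = F/O (w(F, O) = (2*F)/((2*O)) = (2*F)*(1/(2*O)) = F/O)
-13*(-12) + w(3, k(-5)) = -13*(-12) + 3/((-5 + I*√7)²) = 156 + 3/(-5 + I*√7)²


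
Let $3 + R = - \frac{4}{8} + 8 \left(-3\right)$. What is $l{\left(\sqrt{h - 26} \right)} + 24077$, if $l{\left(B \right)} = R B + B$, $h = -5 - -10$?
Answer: $24077 - \frac{53 i \sqrt{21}}{2} \approx 24077.0 - 121.44 i$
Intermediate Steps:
$h = 5$ ($h = -5 + 10 = 5$)
$R = - \frac{55}{2}$ ($R = -3 - \left(24 + \frac{4}{8}\right) = -3 - \frac{49}{2} = - \frac{55}{2} \approx -27.5$)
$l{\left(B \right)} = - \frac{53 B}{2}$ ($l{\left(B \right)} = - \frac{55 B}{2} + B = - \frac{53 B}{2}$)
$l{\left(\sqrt{h - 26} \right)} + 24077 = - \frac{53 \sqrt{5 - 26}}{2} + 24077 = - \frac{53 \sqrt{-21}}{2} + 24077 = - \frac{53 i \sqrt{21}}{2} + 24077 = 24077 - \frac{53 i \sqrt{21}}{2}$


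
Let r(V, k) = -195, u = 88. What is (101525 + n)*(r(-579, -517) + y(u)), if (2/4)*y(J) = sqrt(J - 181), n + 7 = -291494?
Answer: 37045320 - 379952*I*sqrt(93) ≈ 3.7045e+7 - 3.6641e+6*I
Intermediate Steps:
n = -291501 (n = -7 - 291494 = -291501)
y(J) = 2*sqrt(-181 + J) (y(J) = 2*sqrt(J - 181) = 2*sqrt(-181 + J))
(101525 + n)*(r(-579, -517) + y(u)) = (101525 - 291501)*(-195 + 2*sqrt(-181 + 88)) = -189976*(-195 + 2*sqrt(-93)) = -189976*(-195 + 2*(I*sqrt(93))) = -189976*(-195 + 2*I*sqrt(93)) = 37045320 - 379952*I*sqrt(93)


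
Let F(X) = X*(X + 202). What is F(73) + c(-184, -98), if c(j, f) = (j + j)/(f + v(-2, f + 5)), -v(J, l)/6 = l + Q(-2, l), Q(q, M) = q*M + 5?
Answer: 6885909/343 ≈ 20076.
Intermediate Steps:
Q(q, M) = 5 + M*q (Q(q, M) = M*q + 5 = 5 + M*q)
v(J, l) = -30 + 6*l (v(J, l) = -6*(l + (5 + l*(-2))) = -6*(l + (5 - 2*l)) = -6*(5 - l) = -30 + 6*l)
c(j, f) = 2*j/(7*f) (c(j, f) = (j + j)/(f + (-30 + 6*(f + 5))) = (2*j)/(f + (-30 + 6*(5 + f))) = (2*j)/(f + (-30 + (30 + 6*f))) = (2*j)/(f + 6*f) = (2*j)/((7*f)) = (2*j)*(1/(7*f)) = 2*j/(7*f))
F(X) = X*(202 + X)
F(73) + c(-184, -98) = 73*(202 + 73) + (2/7)*(-184)/(-98) = 73*275 + (2/7)*(-184)*(-1/98) = 20075 + 184/343 = 6885909/343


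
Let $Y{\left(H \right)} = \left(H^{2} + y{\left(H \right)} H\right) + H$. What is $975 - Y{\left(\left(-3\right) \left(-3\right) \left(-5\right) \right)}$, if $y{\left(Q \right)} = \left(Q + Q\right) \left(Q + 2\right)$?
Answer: $173145$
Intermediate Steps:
$y{\left(Q \right)} = 2 Q \left(2 + Q\right)$
$Y{\left(H \right)} = H + H^{2} + 2 H^{2} \left(2 + H\right)$ ($Y{\left(H \right)} = \left(H^{2} + 2 H \left(2 + H\right) H\right) + H = \left(H^{2} + 2 H^{2} \left(2 + H\right)\right) + H = H + H^{2} + 2 H^{2} \left(2 + H\right)$)
$975 - Y{\left(\left(-3\right) \left(-3\right) \left(-5\right) \right)} = 975 - \left(-3\right) \left(-3\right) \left(-5\right) \left(1 + \left(-3\right) \left(-3\right) \left(-5\right) + 2 \left(-3\right) \left(-3\right) \left(-5\right) \left(2 + \left(-3\right) \left(-3\right) \left(-5\right)\right)\right) = 975 - 9 \left(-5\right) \left(1 + 9 \left(-5\right) + 2 \cdot 9 \left(-5\right) \left(2 + 9 \left(-5\right)\right)\right) = 975 - - 45 \left(1 - 45 + 2 \left(-45\right) \left(2 - 45\right)\right) = 975 - - 45 \left(1 - 45 + 2 \left(-45\right) \left(-43\right)\right) = 975 - - 45 \left(1 - 45 + 3870\right) = 975 - \left(-45\right) 3826 = 975 - -172170 = 975 + 172170 = 173145$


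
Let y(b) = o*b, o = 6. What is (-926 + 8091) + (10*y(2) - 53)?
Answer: 7232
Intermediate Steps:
y(b) = 6*b
(-926 + 8091) + (10*y(2) - 53) = (-926 + 8091) + (10*(6*2) - 53) = 7165 + (10*12 - 53) = 7165 + (120 - 53) = 7165 + 67 = 7232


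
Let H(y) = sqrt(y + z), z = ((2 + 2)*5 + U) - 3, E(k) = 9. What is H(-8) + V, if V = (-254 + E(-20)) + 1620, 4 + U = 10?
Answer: 1375 + sqrt(15) ≈ 1378.9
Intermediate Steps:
U = 6 (U = -4 + 10 = 6)
z = 23 (z = ((2 + 2)*5 + 6) - 3 = (4*5 + 6) - 3 = (20 + 6) - 3 = 26 - 3 = 23)
V = 1375 (V = (-254 + 9) + 1620 = -245 + 1620 = 1375)
H(y) = sqrt(23 + y) (H(y) = sqrt(y + 23) = sqrt(23 + y))
H(-8) + V = sqrt(23 - 8) + 1375 = sqrt(15) + 1375 = 1375 + sqrt(15)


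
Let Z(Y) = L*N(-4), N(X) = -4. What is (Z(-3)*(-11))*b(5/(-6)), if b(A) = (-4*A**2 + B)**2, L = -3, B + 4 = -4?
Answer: -413996/27 ≈ -15333.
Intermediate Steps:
B = -8 (B = -4 - 4 = -8)
b(A) = (-8 - 4*A**2)**2 (b(A) = (-4*A**2 - 8)**2 = (-8 - 4*A**2)**2)
Z(Y) = 12 (Z(Y) = -3*(-4) = 12)
(Z(-3)*(-11))*b(5/(-6)) = (12*(-11))*(16*(2 + (5/(-6))**2)**2) = -2112*(2 + (5*(-1/6))**2)**2 = -2112*(2 + (-5/6)**2)**2 = -2112*(2 + 25/36)**2 = -2112*(97/36)**2 = -2112*9409/1296 = -132*9409/81 = -413996/27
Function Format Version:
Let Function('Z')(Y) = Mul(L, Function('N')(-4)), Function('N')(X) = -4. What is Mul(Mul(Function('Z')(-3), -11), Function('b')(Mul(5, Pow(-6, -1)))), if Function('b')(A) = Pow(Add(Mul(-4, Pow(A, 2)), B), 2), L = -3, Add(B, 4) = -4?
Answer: Rational(-413996, 27) ≈ -15333.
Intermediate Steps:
B = -8 (B = Add(-4, -4) = -8)
Function('b')(A) = Pow(Add(-8, Mul(-4, Pow(A, 2))), 2) (Function('b')(A) = Pow(Add(Mul(-4, Pow(A, 2)), -8), 2) = Pow(Add(-8, Mul(-4, Pow(A, 2))), 2))
Function('Z')(Y) = 12 (Function('Z')(Y) = Mul(-3, -4) = 12)
Mul(Mul(Function('Z')(-3), -11), Function('b')(Mul(5, Pow(-6, -1)))) = Mul(Mul(12, -11), Mul(16, Pow(Add(2, Pow(Mul(5, Pow(-6, -1)), 2)), 2))) = Mul(-132, Mul(16, Pow(Add(2, Pow(Mul(5, Rational(-1, 6)), 2)), 2))) = Mul(-132, Mul(16, Pow(Add(2, Pow(Rational(-5, 6), 2)), 2))) = Mul(-132, Mul(16, Pow(Add(2, Rational(25, 36)), 2))) = Mul(-132, Mul(16, Pow(Rational(97, 36), 2))) = Mul(-132, Mul(16, Rational(9409, 1296))) = Mul(-132, Rational(9409, 81)) = Rational(-413996, 27)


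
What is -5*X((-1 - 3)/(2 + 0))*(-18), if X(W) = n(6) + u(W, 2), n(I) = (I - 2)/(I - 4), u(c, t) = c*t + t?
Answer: 0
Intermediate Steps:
u(c, t) = t + c*t
n(I) = (-2 + I)/(-4 + I)
X(W) = 4 + 2*W (X(W) = (-2 + 6)/(-4 + 6) + 2*(1 + W) = 4/2 + (2 + 2*W) = (1/2)*4 + (2 + 2*W) = 2 + (2 + 2*W) = 4 + 2*W)
-5*X((-1 - 3)/(2 + 0))*(-18) = -5*(4 + 2*((-1 - 3)/(2 + 0)))*(-18) = -5*(4 + 2*(-4/2))*(-18) = -5*(4 + 2*(-4*1/2))*(-18) = -5*(4 + 2*(-2))*(-18) = -5*(4 - 4)*(-18) = -5*0*(-18) = 0*(-18) = 0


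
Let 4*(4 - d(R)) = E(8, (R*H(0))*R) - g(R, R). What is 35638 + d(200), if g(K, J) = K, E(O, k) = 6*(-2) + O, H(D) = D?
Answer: 35693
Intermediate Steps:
E(O, k) = -12 + O
d(R) = 5 + R/4 (d(R) = 4 - ((-12 + 8) - R)/4 = 4 - (-4 - R)/4 = 4 + (1 + R/4) = 5 + R/4)
35638 + d(200) = 35638 + (5 + (¼)*200) = 35638 + (5 + 50) = 35638 + 55 = 35693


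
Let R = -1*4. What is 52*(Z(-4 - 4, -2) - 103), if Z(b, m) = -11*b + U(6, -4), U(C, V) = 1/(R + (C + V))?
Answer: -806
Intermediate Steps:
R = -4
U(C, V) = 1/(-4 + C + V) (U(C, V) = 1/(-4 + (C + V)) = 1/(-4 + C + V))
Z(b, m) = -½ - 11*b (Z(b, m) = -11*b + 1/(-4 + 6 - 4) = -11*b + 1/(-2) = -11*b - ½ = -½ - 11*b)
52*(Z(-4 - 4, -2) - 103) = 52*((-½ - 11*(-4 - 4)) - 103) = 52*((-½ - 11*(-8)) - 103) = 52*((-½ + 88) - 103) = 52*(175/2 - 103) = 52*(-31/2) = -806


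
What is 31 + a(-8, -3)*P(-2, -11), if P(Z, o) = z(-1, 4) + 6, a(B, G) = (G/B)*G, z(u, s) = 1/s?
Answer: 767/32 ≈ 23.969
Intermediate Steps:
a(B, G) = G**2/B
P(Z, o) = 25/4 (P(Z, o) = 1/4 + 6 = 25/4)
31 + a(-8, -3)*P(-2, -11) = 31 + ((-3)**2/(-8))*(25/4) = 31 - 1/8*9*(25/4) = 31 - 9/8*25/4 = 31 - 225/32 = 767/32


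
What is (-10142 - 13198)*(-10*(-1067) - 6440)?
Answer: -98728200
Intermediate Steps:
(-10142 - 13198)*(-10*(-1067) - 6440) = -23340*(10670 - 6440) = -23340*4230 = -98728200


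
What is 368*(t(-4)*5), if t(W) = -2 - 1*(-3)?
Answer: 1840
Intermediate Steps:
t(W) = 1 (t(W) = -2 + 3 = 1)
368*(t(-4)*5) = 368*(1*5) = 368*5 = 1840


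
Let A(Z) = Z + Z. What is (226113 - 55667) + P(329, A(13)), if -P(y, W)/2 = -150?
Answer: 170746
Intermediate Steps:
A(Z) = 2*Z
P(y, W) = 300 (P(y, W) = -2*(-150) = 300)
(226113 - 55667) + P(329, A(13)) = (226113 - 55667) + 300 = 170446 + 300 = 170746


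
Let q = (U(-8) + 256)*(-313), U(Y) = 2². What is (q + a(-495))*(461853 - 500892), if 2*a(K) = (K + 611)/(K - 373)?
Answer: 196973778573/62 ≈ 3.1770e+9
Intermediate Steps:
U(Y) = 4
a(K) = (611 + K)/(2*(-373 + K)) (a(K) = ((K + 611)/(K - 373))/2 = ((611 + K)/(-373 + K))/2 = (611 + K)/(2*(-373 + K)))
q = -81380 (q = (4 + 256)*(-313) = 260*(-313) = -81380)
(q + a(-495))*(461853 - 500892) = (-81380 + (611 - 495)/(2*(-373 - 495)))*(461853 - 500892) = (-81380 + (½)*116/(-868))*(-39039) = (-81380 + (½)*(-1/868)*116)*(-39039) = (-81380 - 29/434)*(-39039) = -35318949/434*(-39039) = 196973778573/62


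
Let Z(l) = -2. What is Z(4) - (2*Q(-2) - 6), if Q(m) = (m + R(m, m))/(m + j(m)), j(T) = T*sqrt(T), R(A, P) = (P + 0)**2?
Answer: 2*(-3*I + 2*sqrt(2))/(sqrt(2) - I) ≈ 4.6667 - 0.94281*I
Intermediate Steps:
R(A, P) = P**2
j(T) = T**(3/2)
Q(m) = (m + m**2)/(m + m**(3/2))
Z(4) - (2*Q(-2) - 6) = -2 - (2*(-2*(1 - 2)/(-2 + (-2)**(3/2))) - 6) = -2 - (2*(-2*(-1)/(-2 - 2*I*sqrt(2))) - 6) = -2 - (2*(2/(-2 - 2*I*sqrt(2))) - 6) = -2 - (4/(-2 - 2*I*sqrt(2)) - 6) = -2 - (-6 + 4/(-2 - 2*I*sqrt(2))) = -2 + (6 - 4/(-2 - 2*I*sqrt(2))) = 4 - 4/(-2 - 2*I*sqrt(2))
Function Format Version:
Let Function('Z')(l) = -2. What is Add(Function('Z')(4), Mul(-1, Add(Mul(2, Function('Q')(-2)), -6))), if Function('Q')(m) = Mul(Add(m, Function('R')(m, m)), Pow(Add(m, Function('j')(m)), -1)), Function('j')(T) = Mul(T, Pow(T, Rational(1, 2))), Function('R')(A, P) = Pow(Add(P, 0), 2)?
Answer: Mul(2, Pow(Add(Pow(2, Rational(1, 2)), Mul(-1, I)), -1), Add(Mul(-3, I), Mul(2, Pow(2, Rational(1, 2))))) ≈ Add(4.6667, Mul(-0.94281, I))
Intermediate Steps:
Function('R')(A, P) = Pow(P, 2)
Function('j')(T) = Pow(T, Rational(3, 2))
Function('Q')(m) = Mul(Pow(Add(m, Pow(m, Rational(3, 2))), -1), Add(m, Pow(m, 2))) (Function('Q')(m) = Mul(Add(m, Pow(m, 2)), Pow(Add(m, Pow(m, Rational(3, 2))), -1)) = Mul(Pow(Add(m, Pow(m, Rational(3, 2))), -1), Add(m, Pow(m, 2))))
Add(Function('Z')(4), Mul(-1, Add(Mul(2, Function('Q')(-2)), -6))) = Add(-2, Mul(-1, Add(Mul(2, Mul(-2, Pow(Add(-2, Pow(-2, Rational(3, 2))), -1), Add(1, -2))), -6))) = Add(-2, Mul(-1, Add(Mul(2, Mul(-2, Pow(Add(-2, Mul(-2, I, Pow(2, Rational(1, 2)))), -1), -1)), -6))) = Add(-2, Mul(-1, Add(Mul(2, Mul(2, Pow(Add(-2, Mul(-2, I, Pow(2, Rational(1, 2)))), -1))), -6))) = Add(-2, Mul(-1, Add(Mul(4, Pow(Add(-2, Mul(-2, I, Pow(2, Rational(1, 2)))), -1)), -6))) = Add(-2, Mul(-1, Add(-6, Mul(4, Pow(Add(-2, Mul(-2, I, Pow(2, Rational(1, 2)))), -1))))) = Add(-2, Add(6, Mul(-4, Pow(Add(-2, Mul(-2, I, Pow(2, Rational(1, 2)))), -1)))) = Add(4, Mul(-4, Pow(Add(-2, Mul(-2, I, Pow(2, Rational(1, 2)))), -1)))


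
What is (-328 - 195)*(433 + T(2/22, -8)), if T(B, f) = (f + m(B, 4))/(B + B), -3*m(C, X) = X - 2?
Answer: -604588/3 ≈ -2.0153e+5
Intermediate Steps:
m(C, X) = ⅔ - X/3 (m(C, X) = -(X - 2)/3 = -(-2 + X)/3 = ⅔ - X/3)
T(B, f) = (-⅔ + f)/(2*B) (T(B, f) = (f + (⅔ - ⅓*4))/(B + B) = (f + (⅔ - 4/3))/((2*B)) = (f - ⅔)*(1/(2*B)) = (-⅔ + f)*(1/(2*B)) = (-⅔ + f)/(2*B))
(-328 - 195)*(433 + T(2/22, -8)) = (-328 - 195)*(433 + (-2 + 3*(-8))/(6*((2/22)))) = -523*(433 + (-2 - 24)/(6*((2*(1/22))))) = -523*(433 + (⅙)*(-26)/(1/11)) = -523*(433 + (⅙)*11*(-26)) = -523*(433 - 143/3) = -523*1156/3 = -604588/3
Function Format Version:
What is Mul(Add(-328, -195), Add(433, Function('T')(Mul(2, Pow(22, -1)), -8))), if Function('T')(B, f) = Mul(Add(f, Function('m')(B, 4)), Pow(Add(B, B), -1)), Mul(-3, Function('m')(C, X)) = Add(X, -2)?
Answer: Rational(-604588, 3) ≈ -2.0153e+5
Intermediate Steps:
Function('m')(C, X) = Add(Rational(2, 3), Mul(Rational(-1, 3), X)) (Function('m')(C, X) = Mul(Rational(-1, 3), Add(X, -2)) = Mul(Rational(-1, 3), Add(-2, X)) = Add(Rational(2, 3), Mul(Rational(-1, 3), X)))
Function('T')(B, f) = Mul(Rational(1, 2), Pow(B, -1), Add(Rational(-2, 3), f)) (Function('T')(B, f) = Mul(Add(f, Add(Rational(2, 3), Mul(Rational(-1, 3), 4))), Pow(Add(B, B), -1)) = Mul(Add(f, Add(Rational(2, 3), Rational(-4, 3))), Pow(Mul(2, B), -1)) = Mul(Add(f, Rational(-2, 3)), Mul(Rational(1, 2), Pow(B, -1))) = Mul(Add(Rational(-2, 3), f), Mul(Rational(1, 2), Pow(B, -1))) = Mul(Rational(1, 2), Pow(B, -1), Add(Rational(-2, 3), f)))
Mul(Add(-328, -195), Add(433, Function('T')(Mul(2, Pow(22, -1)), -8))) = Mul(Add(-328, -195), Add(433, Mul(Rational(1, 6), Pow(Mul(2, Pow(22, -1)), -1), Add(-2, Mul(3, -8))))) = Mul(-523, Add(433, Mul(Rational(1, 6), Pow(Mul(2, Rational(1, 22)), -1), Add(-2, -24)))) = Mul(-523, Add(433, Mul(Rational(1, 6), Pow(Rational(1, 11), -1), -26))) = Mul(-523, Add(433, Mul(Rational(1, 6), 11, -26))) = Mul(-523, Add(433, Rational(-143, 3))) = Mul(-523, Rational(1156, 3)) = Rational(-604588, 3)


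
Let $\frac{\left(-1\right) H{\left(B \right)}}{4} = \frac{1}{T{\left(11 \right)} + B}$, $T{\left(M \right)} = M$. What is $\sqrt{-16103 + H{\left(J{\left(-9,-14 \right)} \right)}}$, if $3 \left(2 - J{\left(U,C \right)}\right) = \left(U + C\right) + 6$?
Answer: $\frac{i \sqrt{3156230}}{14} \approx 126.9 i$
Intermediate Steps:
$J{\left(U,C \right)} = - \frac{C}{3} - \frac{U}{3}$ ($J{\left(U,C \right)} = 2 - \frac{\left(U + C\right) + 6}{3} = 2 - \frac{\left(C + U\right) + 6}{3} = 2 - \frac{6 + C + U}{3} = 2 - \left(2 + \frac{C}{3} + \frac{U}{3}\right) = - \frac{C}{3} - \frac{U}{3}$)
$H{\left(B \right)} = - \frac{4}{11 + B}$
$\sqrt{-16103 + H{\left(J{\left(-9,-14 \right)} \right)}} = \sqrt{-16103 - \frac{4}{11 - - \frac{23}{3}}} = \sqrt{-16103 - \frac{4}{11 + \left(\frac{14}{3} + 3\right)}} = \sqrt{-16103 - \frac{4}{11 + \frac{23}{3}}} = \sqrt{-16103 - \frac{4}{\frac{56}{3}}} = \sqrt{-16103 - \frac{3}{14}} = \sqrt{- \frac{225445}{14}} = \frac{i \sqrt{3156230}}{14}$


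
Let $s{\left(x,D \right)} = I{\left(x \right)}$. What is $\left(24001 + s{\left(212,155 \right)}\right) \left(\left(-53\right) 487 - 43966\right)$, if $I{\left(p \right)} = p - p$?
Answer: $-1674717777$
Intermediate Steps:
$I{\left(p \right)} = 0$
$s{\left(x,D \right)} = 0$
$\left(24001 + s{\left(212,155 \right)}\right) \left(\left(-53\right) 487 - 43966\right) = \left(24001 + 0\right) \left(\left(-53\right) 487 - 43966\right) = 24001 \left(-25811 - 43966\right) = 24001 \left(-69777\right) = -1674717777$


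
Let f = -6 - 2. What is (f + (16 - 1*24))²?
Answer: 256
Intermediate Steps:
f = -8
(f + (16 - 1*24))² = (-8 + (16 - 1*24))² = (-8 + (16 - 24))² = (-8 - 8)² = (-16)² = 256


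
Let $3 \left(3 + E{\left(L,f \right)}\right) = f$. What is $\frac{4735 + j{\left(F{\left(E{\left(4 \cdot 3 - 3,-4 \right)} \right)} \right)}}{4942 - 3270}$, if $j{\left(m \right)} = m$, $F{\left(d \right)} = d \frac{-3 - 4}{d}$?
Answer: $\frac{591}{209} \approx 2.8278$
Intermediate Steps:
$E{\left(L,f \right)} = -3 + \frac{f}{3}$
$F{\left(d \right)} = -7$ ($F{\left(d \right)} = d \left(- \frac{7}{d}\right) = -7$)
$\frac{4735 + j{\left(F{\left(E{\left(4 \cdot 3 - 3,-4 \right)} \right)} \right)}}{4942 - 3270} = \frac{4735 - 7}{4942 - 3270} = \frac{4728}{1672} = 4728 \cdot \frac{1}{1672} = \frac{591}{209}$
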